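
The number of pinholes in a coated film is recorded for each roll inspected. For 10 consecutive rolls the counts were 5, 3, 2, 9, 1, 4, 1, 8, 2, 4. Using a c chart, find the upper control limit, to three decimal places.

9.825

c̄ = (5 + 3 + 2 + 9 + 1 + 4 + 1 + 8 + 2 + 4) / 10 = 39 / 10 = 3.9000
UCL = c̄ + 3√c̄ = 3.9000 + 3 × √3.9000 = 3.9000 + 3 × 1.9748 = 9.8245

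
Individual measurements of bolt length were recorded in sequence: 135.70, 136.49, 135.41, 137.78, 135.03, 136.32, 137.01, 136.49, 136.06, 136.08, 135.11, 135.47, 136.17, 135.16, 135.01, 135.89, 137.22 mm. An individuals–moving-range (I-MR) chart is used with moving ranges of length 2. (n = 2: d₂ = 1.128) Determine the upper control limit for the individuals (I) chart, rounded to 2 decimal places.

X̄ = (135.70 + 136.49 + 135.41 + 137.78 + 135.03 + 136.32 + 137.01 + 136.49 + 136.06 + 136.08 + 135.11 + 135.47 + 136.17 + 135.16 + 135.01 + 135.89 + 137.22) / 17 = 136.0235
Moving ranges: 0.79, 1.08, 2.37, 2.75, 1.29, 0.69, 0.52, 0.43, 0.02, 0.97, 0.36, 0.70, 1.01, 0.15, 0.88, 1.33; M̄R̄ = 15.3400 / 16 = 0.9587
UCL = X̄ + 3·M̄R̄/d₂ = 136.0235 + 3 × 0.9587 / 1.128 = 138.5734

138.57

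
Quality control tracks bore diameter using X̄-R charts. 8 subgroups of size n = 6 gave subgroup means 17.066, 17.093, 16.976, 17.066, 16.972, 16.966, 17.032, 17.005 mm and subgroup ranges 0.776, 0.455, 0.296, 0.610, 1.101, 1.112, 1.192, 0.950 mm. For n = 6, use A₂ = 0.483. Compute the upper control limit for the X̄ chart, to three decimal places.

X̄̄ = (17.066 + 17.093 + 16.976 + 17.066 + 16.972 + 16.966 + 17.032 + 17.005) / 8 = 136.1760 / 8 = 17.0220
R̄ = (0.776 + 0.455 + 0.296 + 0.610 + 1.101 + 1.112 + 1.192 + 0.950) / 8 = 6.4920 / 8 = 0.8115
UCL = X̄̄ + A₂·R̄ = 17.0220 + 0.483 × 0.8115 = 17.4140

17.414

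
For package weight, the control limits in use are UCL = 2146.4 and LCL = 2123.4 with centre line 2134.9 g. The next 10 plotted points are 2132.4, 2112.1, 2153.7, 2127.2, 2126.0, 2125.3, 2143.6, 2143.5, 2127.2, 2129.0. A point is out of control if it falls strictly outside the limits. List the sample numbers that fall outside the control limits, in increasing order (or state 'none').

Compare each point to [2123.4, 2146.4]: sample 2 = 2112.1 < LCL; sample 3 = 2153.7 > UCL.

2, 3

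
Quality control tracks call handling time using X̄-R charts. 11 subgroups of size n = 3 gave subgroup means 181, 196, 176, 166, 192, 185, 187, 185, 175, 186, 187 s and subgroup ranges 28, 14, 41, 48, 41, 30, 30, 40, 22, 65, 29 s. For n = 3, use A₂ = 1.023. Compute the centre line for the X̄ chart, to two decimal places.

183.27

X̄̄ = (181 + 196 + 176 + 166 + 192 + 185 + 187 + 185 + 175 + 186 + 187) / 11 = 2016.0000 / 11 = 183.2727
CL = X̄̄ = 183.2727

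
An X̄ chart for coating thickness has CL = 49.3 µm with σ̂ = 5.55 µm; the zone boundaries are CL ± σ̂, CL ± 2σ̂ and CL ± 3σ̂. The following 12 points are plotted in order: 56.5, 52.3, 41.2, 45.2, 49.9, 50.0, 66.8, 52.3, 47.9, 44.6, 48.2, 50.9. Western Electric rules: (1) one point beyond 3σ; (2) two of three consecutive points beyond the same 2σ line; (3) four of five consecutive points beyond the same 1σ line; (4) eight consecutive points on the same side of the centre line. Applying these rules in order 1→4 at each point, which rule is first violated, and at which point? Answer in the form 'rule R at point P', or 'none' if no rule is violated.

Zone of each point (C = within 1σ̂, B = 1σ̂–2σ̂, A = 2σ̂–3σ̂, * = beyond 3σ̂; sign = side of CL): 1:+B, 2:+C, 3:-B, 4:-C, 5:+C, 6:+C, 7:+*, 8:+C, 9:-C, 10:-C, 11:-C, 12:+C
Rule 1 (one point beyond the 3σ limits) is satisfied at point 7.

rule 1 at point 7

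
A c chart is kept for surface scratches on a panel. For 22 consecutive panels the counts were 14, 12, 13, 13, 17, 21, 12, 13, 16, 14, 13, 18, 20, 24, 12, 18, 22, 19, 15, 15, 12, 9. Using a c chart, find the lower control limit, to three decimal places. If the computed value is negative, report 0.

3.717

c̄ = (14 + 12 + 13 + 13 + 17 + 21 + 12 + 13 + 16 + 14 + 13 + 18 + 20 + 24 + 12 + 18 + 22 + 19 + 15 + 15 + 12 + 9) / 22 = 342 / 22 = 15.5455
LCL = c̄ − 3√c̄ = 15.5455 − 3 × 3.9428 = 3.7171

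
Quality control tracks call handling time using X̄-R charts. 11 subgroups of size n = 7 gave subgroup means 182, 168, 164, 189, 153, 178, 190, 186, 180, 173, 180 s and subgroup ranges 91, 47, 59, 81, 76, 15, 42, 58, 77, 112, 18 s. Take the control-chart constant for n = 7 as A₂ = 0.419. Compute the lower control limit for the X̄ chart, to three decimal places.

150.887

X̄̄ = (182 + 168 + 164 + 189 + 153 + 178 + 190 + 186 + 180 + 173 + 180) / 11 = 1943.0000 / 11 = 176.6364
R̄ = (91 + 47 + 59 + 81 + 76 + 15 + 42 + 58 + 77 + 112 + 18) / 11 = 676.0000 / 11 = 61.4545
LCL = X̄̄ − A₂·R̄ = 176.6364 − 0.419 × 61.4545 = 150.8869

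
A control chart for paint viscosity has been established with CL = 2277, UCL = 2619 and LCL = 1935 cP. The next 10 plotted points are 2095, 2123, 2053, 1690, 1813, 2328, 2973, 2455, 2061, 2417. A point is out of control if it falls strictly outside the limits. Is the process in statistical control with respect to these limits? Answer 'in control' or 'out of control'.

out of control

Compare each point to [1935, 2619]: sample 4 = 1690 < LCL; sample 5 = 1813 < LCL; sample 7 = 2973 > UCL.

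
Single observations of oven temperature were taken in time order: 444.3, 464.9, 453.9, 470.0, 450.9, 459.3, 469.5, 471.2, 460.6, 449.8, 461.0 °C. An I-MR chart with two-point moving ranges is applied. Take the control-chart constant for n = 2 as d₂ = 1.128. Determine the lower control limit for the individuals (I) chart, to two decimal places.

427.75

X̄ = (444.3 + 464.9 + 453.9 + 470.0 + 450.9 + 459.3 + 469.5 + 471.2 + 460.6 + 449.8 + 461.0) / 11 = 459.5818
Moving ranges: 20.6, 11.0, 16.1, 19.1, 8.4, 10.2, 1.7, 10.6, 10.8, 11.2; M̄R̄ = 119.7000 / 10 = 11.9700
LCL = X̄ − 3·M̄R̄/d₂ = 459.5818 − 3 × 11.9700 / 1.128 = 427.7467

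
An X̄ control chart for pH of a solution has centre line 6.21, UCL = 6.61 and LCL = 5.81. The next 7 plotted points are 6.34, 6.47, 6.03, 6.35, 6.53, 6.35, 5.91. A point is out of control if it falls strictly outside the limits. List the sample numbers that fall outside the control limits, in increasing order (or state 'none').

none

All 7 points lie within [5.81, 6.61].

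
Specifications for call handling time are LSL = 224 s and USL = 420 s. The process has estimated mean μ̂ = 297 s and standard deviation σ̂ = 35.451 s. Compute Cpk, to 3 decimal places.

0.686

Cpu = (USL − μ̂) / (3σ̂) = (420 − 297) / (3 × 35.451) = 1.1565; Cpl = (μ̂ − LSL) / (3σ̂) = (297 − 224) / (3 × 35.451) = 0.6864; Cpk = min(Cpu, Cpl) = 0.6864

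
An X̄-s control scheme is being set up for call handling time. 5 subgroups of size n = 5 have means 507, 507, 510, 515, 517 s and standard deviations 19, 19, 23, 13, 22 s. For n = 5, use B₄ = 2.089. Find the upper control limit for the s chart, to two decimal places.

s̄ = (19 + 19 + 23 + 13 + 22) / 5 = 19.2000
UCL_s = B₄·s̄ = 2.089 × 19.2000 = 40.1088

40.11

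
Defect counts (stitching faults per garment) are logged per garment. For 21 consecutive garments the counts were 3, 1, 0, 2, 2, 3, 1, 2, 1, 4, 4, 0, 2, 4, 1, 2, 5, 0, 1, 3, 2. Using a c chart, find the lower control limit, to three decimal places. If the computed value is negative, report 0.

0.000

c̄ = (3 + 1 + 0 + 2 + 2 + 3 + 1 + 2 + 1 + 4 + 4 + 0 + 2 + 4 + 1 + 2 + 5 + 0 + 1 + 3 + 2) / 21 = 43 / 21 = 2.0476
LCL = c̄ − 3√c̄ = 2.0476 − 3 × 1.4310 = -2.2452 → 0 (cannot be negative)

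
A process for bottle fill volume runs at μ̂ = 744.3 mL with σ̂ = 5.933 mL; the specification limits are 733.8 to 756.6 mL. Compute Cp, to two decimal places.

Cp = (USL − LSL) / (6σ̂) = (756.6 − 733.8) / (6 × 5.933) = 22.8000 / 35.5980 = 0.6405

0.64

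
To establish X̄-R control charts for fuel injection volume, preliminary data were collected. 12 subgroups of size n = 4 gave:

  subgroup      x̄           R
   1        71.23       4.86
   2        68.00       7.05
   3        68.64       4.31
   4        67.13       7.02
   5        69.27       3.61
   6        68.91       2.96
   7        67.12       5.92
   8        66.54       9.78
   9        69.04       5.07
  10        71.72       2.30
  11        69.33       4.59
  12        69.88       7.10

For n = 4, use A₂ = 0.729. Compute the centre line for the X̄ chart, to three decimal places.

68.901

X̄̄ = (71.23 + 68.00 + 68.64 + 67.13 + 69.27 + 68.91 + 67.12 + 66.54 + 69.04 + 71.72 + 69.33 + 69.88) / 12 = 826.8100 / 12 = 68.9008
CL = X̄̄ = 68.9008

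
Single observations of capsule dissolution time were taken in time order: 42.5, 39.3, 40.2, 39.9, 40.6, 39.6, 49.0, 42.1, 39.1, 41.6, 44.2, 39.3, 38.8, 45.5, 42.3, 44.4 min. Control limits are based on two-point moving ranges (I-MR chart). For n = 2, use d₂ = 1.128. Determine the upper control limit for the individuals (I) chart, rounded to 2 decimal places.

50.27

X̄ = (42.5 + 39.3 + 40.2 + 39.9 + 40.6 + 39.6 + 49.0 + 42.1 + 39.1 + 41.6 + 44.2 + 39.3 + 38.8 + 45.5 + 42.3 + 44.4) / 16 = 41.7750
Moving ranges: 3.2, 0.9, 0.3, 0.7, 1.0, 9.4, 6.9, 3.0, 2.5, 2.6, 4.9, 0.5, 6.7, 3.2, 2.1; M̄R̄ = 47.9000 / 15 = 3.1933
UCL = X̄ + 3·M̄R̄/d₂ = 41.7750 + 3 × 3.1933 / 1.128 = 50.2679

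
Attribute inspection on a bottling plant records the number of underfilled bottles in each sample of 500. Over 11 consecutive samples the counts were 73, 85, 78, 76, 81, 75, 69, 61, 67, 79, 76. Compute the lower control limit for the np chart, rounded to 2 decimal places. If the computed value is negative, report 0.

50.65

p̄ = Σdᵢ / (k·n) = 820 / (11 × 500) = 0.14909
LCL = np̄ − 3·√(np̄(1−p̄)) = 74.5455 − 3 × 7.9644 = 50.6523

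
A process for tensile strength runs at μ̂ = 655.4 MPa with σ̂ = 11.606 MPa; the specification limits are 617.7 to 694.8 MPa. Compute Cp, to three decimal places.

1.107

Cp = (USL − LSL) / (6σ̂) = (694.8 − 617.7) / (6 × 11.606) = 77.1000 / 69.6360 = 1.1072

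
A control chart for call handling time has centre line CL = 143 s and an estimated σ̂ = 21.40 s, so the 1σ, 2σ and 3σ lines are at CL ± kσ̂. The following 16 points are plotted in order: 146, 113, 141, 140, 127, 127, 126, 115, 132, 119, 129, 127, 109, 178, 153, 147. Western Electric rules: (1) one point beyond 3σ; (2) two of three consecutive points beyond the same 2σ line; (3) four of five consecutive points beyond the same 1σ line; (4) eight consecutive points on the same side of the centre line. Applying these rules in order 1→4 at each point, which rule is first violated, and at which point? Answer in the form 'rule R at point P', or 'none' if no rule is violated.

Zone of each point (C = within 1σ̂, B = 1σ̂–2σ̂, A = 2σ̂–3σ̂, * = beyond 3σ̂; sign = side of CL): 1:+C, 2:-B, 3:-C, 4:-C, 5:-C, 6:-C, 7:-C, 8:-B, 9:-C, 10:-B, 11:-C, 12:-C, 13:-B, 14:+B, 15:+C, 16:+C
Rule 4 (eight consecutive points on the same side of the centre line) is satisfied at point 9.

rule 4 at point 9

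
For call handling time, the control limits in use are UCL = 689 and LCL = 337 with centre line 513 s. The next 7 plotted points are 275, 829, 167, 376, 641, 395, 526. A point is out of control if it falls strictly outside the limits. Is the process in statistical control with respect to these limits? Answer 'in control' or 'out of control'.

out of control

Compare each point to [337, 689]: sample 1 = 275 < LCL; sample 2 = 829 > UCL; sample 3 = 167 < LCL.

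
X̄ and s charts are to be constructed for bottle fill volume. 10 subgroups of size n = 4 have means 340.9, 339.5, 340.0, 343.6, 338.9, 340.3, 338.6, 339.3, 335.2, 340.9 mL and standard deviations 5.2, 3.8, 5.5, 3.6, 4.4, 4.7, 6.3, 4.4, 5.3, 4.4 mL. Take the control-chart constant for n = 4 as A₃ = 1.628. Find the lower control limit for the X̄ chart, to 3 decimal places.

331.971

X̄̄ = (340.9 + 339.5 + 340.0 + 343.6 + 338.9 + 340.3 + 338.6 + 339.3 + 335.2 + 340.9) / 10 = 339.7200
s̄ = (5.2 + 3.8 + 5.5 + 3.6 + 4.4 + 4.7 + 6.3 + 4.4 + 5.3 + 4.4) / 10 = 4.7600
LCL = X̄̄ − A₃·s̄ = 339.7200 − 1.628 × 4.7600 = 331.9707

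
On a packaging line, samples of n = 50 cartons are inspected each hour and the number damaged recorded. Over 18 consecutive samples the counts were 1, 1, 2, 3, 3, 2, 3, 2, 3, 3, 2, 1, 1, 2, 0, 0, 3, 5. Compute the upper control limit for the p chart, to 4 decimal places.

p̄ = Σdᵢ / (k·n) = 37 / (18 × 50) = 0.04111
UCL = p̄ + 3·√(p̄(1−p̄)/n) = 0.04111 + 3 × √(0.04111×0.95889/50) = 0.04111 + 3 × 0.02808 = 0.12535

0.1253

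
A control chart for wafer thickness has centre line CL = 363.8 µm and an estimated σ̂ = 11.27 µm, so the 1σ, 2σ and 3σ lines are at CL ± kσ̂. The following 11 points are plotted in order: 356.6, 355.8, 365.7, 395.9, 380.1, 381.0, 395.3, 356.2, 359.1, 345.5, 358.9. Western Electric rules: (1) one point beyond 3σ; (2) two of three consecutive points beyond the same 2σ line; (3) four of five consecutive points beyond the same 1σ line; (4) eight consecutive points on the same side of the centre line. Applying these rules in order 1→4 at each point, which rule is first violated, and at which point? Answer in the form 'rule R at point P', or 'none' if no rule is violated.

rule 3 at point 7

Zone of each point (C = within 1σ̂, B = 1σ̂–2σ̂, A = 2σ̂–3σ̂, * = beyond 3σ̂; sign = side of CL): 1:-C, 2:-C, 3:+C, 4:+A, 5:+B, 6:+B, 7:+A, 8:-C, 9:-C, 10:-B, 11:-C
Rule 3 (four of five consecutive points beyond the same 1σ limit) is satisfied at point 7.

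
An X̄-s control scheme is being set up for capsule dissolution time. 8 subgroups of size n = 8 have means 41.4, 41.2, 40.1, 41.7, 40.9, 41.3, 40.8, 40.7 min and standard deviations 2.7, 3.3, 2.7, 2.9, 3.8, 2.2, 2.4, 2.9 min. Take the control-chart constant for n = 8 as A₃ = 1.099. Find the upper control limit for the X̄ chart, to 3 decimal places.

44.158

X̄̄ = (41.4 + 41.2 + 40.1 + 41.7 + 40.9 + 41.3 + 40.8 + 40.7) / 8 = 41.0125
s̄ = (2.7 + 3.3 + 2.7 + 2.9 + 3.8 + 2.2 + 2.4 + 2.9) / 8 = 2.8625
UCL = X̄̄ + A₃·s̄ = 41.0125 + 1.099 × 2.8625 = 44.1584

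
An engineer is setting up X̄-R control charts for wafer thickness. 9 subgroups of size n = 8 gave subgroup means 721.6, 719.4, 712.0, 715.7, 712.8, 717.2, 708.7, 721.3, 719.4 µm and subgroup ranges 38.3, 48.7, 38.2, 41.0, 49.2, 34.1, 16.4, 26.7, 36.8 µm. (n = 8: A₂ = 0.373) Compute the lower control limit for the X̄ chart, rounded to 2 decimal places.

X̄̄ = (721.6 + 719.4 + 712.0 + 715.7 + 712.8 + 717.2 + 708.7 + 721.3 + 719.4) / 9 = 6448.1000 / 9 = 716.4556
R̄ = (38.3 + 48.7 + 38.2 + 41.0 + 49.2 + 34.1 + 16.4 + 26.7 + 36.8) / 9 = 329.4000 / 9 = 36.6000
LCL = X̄̄ − A₂·R̄ = 716.4556 − 0.373 × 36.6000 = 702.8038

702.80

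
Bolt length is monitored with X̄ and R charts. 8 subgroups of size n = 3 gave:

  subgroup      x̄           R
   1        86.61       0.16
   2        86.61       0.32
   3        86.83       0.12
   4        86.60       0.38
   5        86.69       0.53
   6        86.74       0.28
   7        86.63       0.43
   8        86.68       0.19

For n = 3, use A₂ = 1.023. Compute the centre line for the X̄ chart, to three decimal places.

X̄̄ = (86.61 + 86.61 + 86.83 + 86.60 + 86.69 + 86.74 + 86.63 + 86.68) / 8 = 693.3900 / 8 = 86.6737
CL = X̄̄ = 86.6737

86.674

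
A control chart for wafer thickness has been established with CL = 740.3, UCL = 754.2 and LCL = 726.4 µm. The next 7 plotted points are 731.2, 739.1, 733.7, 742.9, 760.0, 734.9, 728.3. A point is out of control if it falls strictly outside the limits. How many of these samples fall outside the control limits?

1

Compare each point to [726.4, 754.2]: sample 5 = 760.0 > UCL.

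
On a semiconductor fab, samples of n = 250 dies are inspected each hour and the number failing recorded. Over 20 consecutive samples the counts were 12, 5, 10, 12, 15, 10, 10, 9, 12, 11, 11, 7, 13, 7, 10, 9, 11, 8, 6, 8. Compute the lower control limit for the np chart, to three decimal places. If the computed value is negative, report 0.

p̄ = Σdᵢ / (k·n) = 196 / (20 × 250) = 0.03920
LCL = np̄ − 3·√(np̄(1−p̄)) = 9.8000 − 3 × 3.0685 = 0.5944

0.594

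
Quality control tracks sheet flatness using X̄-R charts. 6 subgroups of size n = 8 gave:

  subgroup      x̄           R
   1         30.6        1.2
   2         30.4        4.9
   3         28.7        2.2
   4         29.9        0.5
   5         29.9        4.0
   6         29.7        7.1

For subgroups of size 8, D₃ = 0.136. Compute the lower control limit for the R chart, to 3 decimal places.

0.451

R̄ = (1.2 + 4.9 + 2.2 + 0.5 + 4.0 + 7.1) / 6 = 19.9000 / 6 = 3.3167
LCL_R = D₃·R̄ = 0.136 × 3.3167 = 0.4511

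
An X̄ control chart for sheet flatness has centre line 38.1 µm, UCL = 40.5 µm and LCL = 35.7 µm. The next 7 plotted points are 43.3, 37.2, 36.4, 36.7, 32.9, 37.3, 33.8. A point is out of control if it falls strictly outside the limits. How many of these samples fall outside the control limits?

Compare each point to [35.7, 40.5]: sample 1 = 43.3 > UCL; sample 5 = 32.9 < LCL; sample 7 = 33.8 < LCL.

3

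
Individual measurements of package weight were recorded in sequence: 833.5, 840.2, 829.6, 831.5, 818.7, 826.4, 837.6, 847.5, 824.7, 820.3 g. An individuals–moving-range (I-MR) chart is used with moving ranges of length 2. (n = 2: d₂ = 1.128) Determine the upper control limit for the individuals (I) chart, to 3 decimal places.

857.005

X̄ = (833.5 + 840.2 + 829.6 + 831.5 + 818.7 + 826.4 + 837.6 + 847.5 + 824.7 + 820.3) / 10 = 831.0000
Moving ranges: 6.7, 10.6, 1.9, 12.8, 7.7, 11.2, 9.9, 22.8, 4.4; M̄R̄ = 88.0000 / 9 = 9.7778
UCL = X̄ + 3·M̄R̄/d₂ = 831.0000 + 3 × 9.7778 / 1.128 = 857.0047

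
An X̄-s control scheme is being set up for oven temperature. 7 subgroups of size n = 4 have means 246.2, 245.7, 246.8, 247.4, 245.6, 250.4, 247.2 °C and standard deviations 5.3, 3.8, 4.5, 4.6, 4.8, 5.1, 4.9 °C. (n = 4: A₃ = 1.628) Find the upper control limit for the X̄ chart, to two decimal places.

254.72

X̄̄ = (246.2 + 245.7 + 246.8 + 247.4 + 245.6 + 250.4 + 247.2) / 7 = 247.0429
s̄ = (5.3 + 3.8 + 4.5 + 4.6 + 4.8 + 5.1 + 4.9) / 7 = 4.7143
UCL = X̄̄ + A₃·s̄ = 247.0429 + 1.628 × 4.7143 = 254.7177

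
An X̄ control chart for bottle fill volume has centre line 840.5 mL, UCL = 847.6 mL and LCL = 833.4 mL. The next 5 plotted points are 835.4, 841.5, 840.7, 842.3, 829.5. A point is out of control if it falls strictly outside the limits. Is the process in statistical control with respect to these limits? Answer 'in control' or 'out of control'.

Compare each point to [833.4, 847.6]: sample 5 = 829.5 < LCL.

out of control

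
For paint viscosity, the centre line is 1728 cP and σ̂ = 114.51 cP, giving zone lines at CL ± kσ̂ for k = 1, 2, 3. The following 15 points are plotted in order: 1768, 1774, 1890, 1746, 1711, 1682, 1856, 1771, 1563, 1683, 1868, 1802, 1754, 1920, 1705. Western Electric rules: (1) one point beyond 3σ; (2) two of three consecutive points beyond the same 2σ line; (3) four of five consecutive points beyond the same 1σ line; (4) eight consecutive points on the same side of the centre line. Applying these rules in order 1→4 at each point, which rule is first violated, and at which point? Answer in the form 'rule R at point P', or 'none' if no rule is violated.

none

Zone of each point (C = within 1σ̂, B = 1σ̂–2σ̂, A = 2σ̂–3σ̂, * = beyond 3σ̂; sign = side of CL): 1:+C, 2:+C, 3:+B, 4:+C, 5:-C, 6:-C, 7:+B, 8:+C, 9:-B, 10:-C, 11:+B, 12:+C, 13:+C, 14:+B, 15:-C
No rule fires across all 15 points.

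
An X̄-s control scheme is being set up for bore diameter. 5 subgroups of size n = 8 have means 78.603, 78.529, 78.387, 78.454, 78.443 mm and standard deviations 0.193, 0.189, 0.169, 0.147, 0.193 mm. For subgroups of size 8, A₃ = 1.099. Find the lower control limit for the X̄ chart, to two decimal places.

X̄̄ = (78.603 + 78.529 + 78.387 + 78.454 + 78.443) / 5 = 78.4832
s̄ = (0.193 + 0.189 + 0.169 + 0.147 + 0.193) / 5 = 0.1782
LCL = X̄̄ − A₃·s̄ = 78.4832 − 1.099 × 0.1782 = 78.2874

78.29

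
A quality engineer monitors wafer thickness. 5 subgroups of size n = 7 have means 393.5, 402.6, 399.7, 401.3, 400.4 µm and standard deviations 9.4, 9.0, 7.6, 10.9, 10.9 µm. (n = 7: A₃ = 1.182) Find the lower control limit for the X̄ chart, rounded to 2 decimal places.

388.20

X̄̄ = (393.5 + 402.6 + 399.7 + 401.3 + 400.4) / 5 = 399.5000
s̄ = (9.4 + 9.0 + 7.6 + 10.9 + 10.9) / 5 = 9.5600
LCL = X̄̄ − A₃·s̄ = 399.5000 − 1.182 × 9.5600 = 388.2001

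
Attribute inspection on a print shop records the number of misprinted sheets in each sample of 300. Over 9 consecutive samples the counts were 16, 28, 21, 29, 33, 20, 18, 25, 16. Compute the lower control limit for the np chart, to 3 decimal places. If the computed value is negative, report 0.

9.095

p̄ = Σdᵢ / (k·n) = 206 / (9 × 300) = 0.07630
LCL = np̄ − 3·√(np̄(1−p̄)) = 22.8889 − 3 × 4.5981 = 9.0946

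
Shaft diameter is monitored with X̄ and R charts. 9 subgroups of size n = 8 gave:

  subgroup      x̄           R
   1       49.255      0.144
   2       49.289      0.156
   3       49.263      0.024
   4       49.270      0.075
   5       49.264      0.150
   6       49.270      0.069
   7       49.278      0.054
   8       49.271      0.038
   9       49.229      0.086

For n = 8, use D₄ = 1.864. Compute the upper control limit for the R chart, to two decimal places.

0.16

R̄ = (0.144 + 0.156 + 0.024 + 0.075 + 0.150 + 0.069 + 0.054 + 0.038 + 0.086) / 9 = 0.7960 / 9 = 0.0884
UCL_R = D₄·R̄ = 1.864 × 0.0884 = 0.1649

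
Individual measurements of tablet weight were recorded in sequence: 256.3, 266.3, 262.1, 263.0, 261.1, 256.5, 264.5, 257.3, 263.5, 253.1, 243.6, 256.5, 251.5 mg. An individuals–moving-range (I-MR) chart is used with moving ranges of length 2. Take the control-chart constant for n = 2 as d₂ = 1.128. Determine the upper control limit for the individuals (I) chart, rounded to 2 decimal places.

276.01

X̄ = (256.3 + 266.3 + 262.1 + 263.0 + 261.1 + 256.5 + 264.5 + 257.3 + 263.5 + 253.1 + 243.6 + 256.5 + 251.5) / 13 = 258.1000
Moving ranges: 10.0, 4.2, 0.9, 1.9, 4.6, 8.0, 7.2, 6.2, 10.4, 9.5, 12.9, 5.0; M̄R̄ = 80.8000 / 12 = 6.7333
UCL = X̄ + 3·M̄R̄/d₂ = 258.1000 + 3 × 6.7333 / 1.128 = 276.0078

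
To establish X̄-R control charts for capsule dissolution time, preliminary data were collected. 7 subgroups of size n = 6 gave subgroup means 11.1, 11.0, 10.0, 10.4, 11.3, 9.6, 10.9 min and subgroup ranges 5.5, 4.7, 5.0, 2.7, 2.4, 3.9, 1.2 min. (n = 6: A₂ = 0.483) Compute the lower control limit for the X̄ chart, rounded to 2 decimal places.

8.86

X̄̄ = (11.1 + 11.0 + 10.0 + 10.4 + 11.3 + 9.6 + 10.9) / 7 = 74.3000 / 7 = 10.6143
R̄ = (5.5 + 4.7 + 5.0 + 2.7 + 2.4 + 3.9 + 1.2) / 7 = 25.4000 / 7 = 3.6286
LCL = X̄̄ − A₂·R̄ = 10.6143 − 0.483 × 3.6286 = 8.8617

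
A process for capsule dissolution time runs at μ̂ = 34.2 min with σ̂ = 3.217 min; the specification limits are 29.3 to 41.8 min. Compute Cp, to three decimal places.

0.648

Cp = (USL − LSL) / (6σ̂) = (41.8 − 29.3) / (6 × 3.217) = 12.5000 / 19.3020 = 0.6476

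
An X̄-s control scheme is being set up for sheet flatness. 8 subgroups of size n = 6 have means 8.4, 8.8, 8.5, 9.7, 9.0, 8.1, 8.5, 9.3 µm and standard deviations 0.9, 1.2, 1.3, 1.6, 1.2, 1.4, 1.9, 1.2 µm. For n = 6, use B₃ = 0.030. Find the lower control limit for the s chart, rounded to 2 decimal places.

s̄ = (0.9 + 1.2 + 1.3 + 1.6 + 1.2 + 1.4 + 1.9 + 1.2) / 8 = 1.3375
LCL_s = B₃·s̄ = 0.030 × 1.3375 = 0.0401

0.04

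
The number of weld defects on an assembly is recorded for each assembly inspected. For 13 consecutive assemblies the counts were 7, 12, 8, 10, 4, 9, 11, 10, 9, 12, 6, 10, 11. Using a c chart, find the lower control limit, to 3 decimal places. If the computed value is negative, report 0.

c̄ = (7 + 12 + 8 + 10 + 4 + 9 + 11 + 10 + 9 + 12 + 6 + 10 + 11) / 13 = 119 / 13 = 9.1538
LCL = c̄ − 3√c̄ = 9.1538 − 3 × 3.0255 = 0.0772

0.077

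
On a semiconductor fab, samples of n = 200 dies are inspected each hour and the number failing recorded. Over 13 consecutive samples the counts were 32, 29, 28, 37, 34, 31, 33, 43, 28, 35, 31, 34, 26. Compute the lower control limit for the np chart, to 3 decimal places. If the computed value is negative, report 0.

p̄ = Σdᵢ / (k·n) = 421 / (13 × 200) = 0.16192
LCL = np̄ − 3·√(np̄(1−p̄)) = 32.3846 − 3 × 5.2097 = 16.7556

16.756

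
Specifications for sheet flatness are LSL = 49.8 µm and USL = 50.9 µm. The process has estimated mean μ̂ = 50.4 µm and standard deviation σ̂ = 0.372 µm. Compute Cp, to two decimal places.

Cp = (USL − LSL) / (6σ̂) = (50.9 − 49.8) / (6 × 0.372) = 1.1000 / 2.2320 = 0.4928

0.49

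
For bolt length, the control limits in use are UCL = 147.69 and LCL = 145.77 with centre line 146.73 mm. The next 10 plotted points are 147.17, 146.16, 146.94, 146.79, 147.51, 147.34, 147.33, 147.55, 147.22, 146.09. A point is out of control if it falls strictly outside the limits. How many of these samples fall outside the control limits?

All 10 points lie within [145.77, 147.69].

0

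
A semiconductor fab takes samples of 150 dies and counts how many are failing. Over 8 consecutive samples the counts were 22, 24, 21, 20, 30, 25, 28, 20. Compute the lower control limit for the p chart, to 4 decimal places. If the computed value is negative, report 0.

0.0689

p̄ = Σdᵢ / (k·n) = 190 / (8 × 150) = 0.15833
LCL = p̄ − 3·√(p̄(1−p̄)/n) = 0.15833 − 3 × 0.02981 = 0.06891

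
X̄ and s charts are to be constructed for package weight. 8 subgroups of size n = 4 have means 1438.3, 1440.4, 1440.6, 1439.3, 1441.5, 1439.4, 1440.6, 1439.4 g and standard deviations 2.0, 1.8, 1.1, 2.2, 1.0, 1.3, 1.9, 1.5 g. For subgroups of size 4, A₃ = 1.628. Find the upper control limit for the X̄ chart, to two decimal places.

1442.54

X̄̄ = (1438.3 + 1440.4 + 1440.6 + 1439.3 + 1441.5 + 1439.4 + 1440.6 + 1439.4) / 8 = 1439.9375
s̄ = (2.0 + 1.8 + 1.1 + 2.2 + 1.0 + 1.3 + 1.9 + 1.5) / 8 = 1.6000
UCL = X̄̄ + A₃·s̄ = 1439.9375 + 1.628 × 1.6000 = 1442.5423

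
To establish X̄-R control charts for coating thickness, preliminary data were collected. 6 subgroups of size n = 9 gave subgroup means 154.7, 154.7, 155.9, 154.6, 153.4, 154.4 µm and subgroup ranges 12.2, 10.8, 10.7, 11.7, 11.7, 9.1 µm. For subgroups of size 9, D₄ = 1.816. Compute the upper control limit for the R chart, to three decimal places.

R̄ = (12.2 + 10.8 + 10.7 + 11.7 + 11.7 + 9.1) / 6 = 66.2000 / 6 = 11.0333
UCL_R = D₄·R̄ = 1.816 × 11.0333 = 20.0365

20.037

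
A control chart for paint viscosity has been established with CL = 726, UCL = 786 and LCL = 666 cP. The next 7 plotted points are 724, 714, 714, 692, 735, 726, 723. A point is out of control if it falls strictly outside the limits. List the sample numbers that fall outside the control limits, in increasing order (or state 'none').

All 7 points lie within [666, 786].

none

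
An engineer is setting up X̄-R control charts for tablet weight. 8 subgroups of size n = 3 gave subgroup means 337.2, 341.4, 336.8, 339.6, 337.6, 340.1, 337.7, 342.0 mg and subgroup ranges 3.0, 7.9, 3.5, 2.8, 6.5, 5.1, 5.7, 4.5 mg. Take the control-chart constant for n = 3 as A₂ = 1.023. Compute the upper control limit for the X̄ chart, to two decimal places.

344.04

X̄̄ = (337.2 + 341.4 + 336.8 + 339.6 + 337.6 + 340.1 + 337.7 + 342.0) / 8 = 2712.4000 / 8 = 339.0500
R̄ = (3.0 + 7.9 + 3.5 + 2.8 + 6.5 + 5.1 + 5.7 + 4.5) / 8 = 39.0000 / 8 = 4.8750
UCL = X̄̄ + A₂·R̄ = 339.0500 + 1.023 × 4.8750 = 344.0371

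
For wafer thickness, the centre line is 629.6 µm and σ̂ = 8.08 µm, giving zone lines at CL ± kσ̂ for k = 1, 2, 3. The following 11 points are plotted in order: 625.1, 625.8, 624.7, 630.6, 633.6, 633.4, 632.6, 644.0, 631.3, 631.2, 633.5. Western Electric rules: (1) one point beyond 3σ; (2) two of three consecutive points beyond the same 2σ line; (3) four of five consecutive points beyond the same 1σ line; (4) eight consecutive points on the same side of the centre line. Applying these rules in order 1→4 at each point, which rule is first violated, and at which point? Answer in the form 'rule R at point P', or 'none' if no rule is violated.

Zone of each point (C = within 1σ̂, B = 1σ̂–2σ̂, A = 2σ̂–3σ̂, * = beyond 3σ̂; sign = side of CL): 1:-C, 2:-C, 3:-C, 4:+C, 5:+C, 6:+C, 7:+C, 8:+B, 9:+C, 10:+C, 11:+C
Rule 4 (eight consecutive points on the same side of the centre line) is satisfied at point 11.

rule 4 at point 11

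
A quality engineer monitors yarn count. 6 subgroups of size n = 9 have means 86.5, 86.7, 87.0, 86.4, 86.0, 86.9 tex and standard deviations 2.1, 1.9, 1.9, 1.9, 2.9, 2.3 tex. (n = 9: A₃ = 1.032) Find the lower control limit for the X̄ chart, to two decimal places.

X̄̄ = (86.5 + 86.7 + 87.0 + 86.4 + 86.0 + 86.9) / 6 = 86.5833
s̄ = (2.1 + 1.9 + 1.9 + 1.9 + 2.9 + 2.3) / 6 = 2.1667
LCL = X̄̄ − A₃·s̄ = 86.5833 − 1.032 × 2.1667 = 84.3473

84.35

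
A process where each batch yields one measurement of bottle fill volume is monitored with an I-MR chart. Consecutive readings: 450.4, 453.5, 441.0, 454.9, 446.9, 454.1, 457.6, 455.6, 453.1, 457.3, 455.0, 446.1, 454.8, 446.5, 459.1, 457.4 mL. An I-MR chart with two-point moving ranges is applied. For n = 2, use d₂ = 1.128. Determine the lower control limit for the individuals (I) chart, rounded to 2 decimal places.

X̄ = (450.4 + 453.5 + 441.0 + 454.9 + 446.9 + 454.1 + 457.6 + 455.6 + 453.1 + 457.3 + 455.0 + 446.1 + 454.8 + 446.5 + 459.1 + 457.4) / 16 = 452.7063
Moving ranges: 3.1, 12.5, 13.9, 8.0, 7.2, 3.5, 2.0, 2.5, 4.2, 2.3, 8.9, 8.7, 8.3, 12.6, 1.7; M̄R̄ = 99.4000 / 15 = 6.6267
LCL = X̄ − 3·M̄R̄/d₂ = 452.7063 − 3 × 6.6267 / 1.128 = 435.0821

435.08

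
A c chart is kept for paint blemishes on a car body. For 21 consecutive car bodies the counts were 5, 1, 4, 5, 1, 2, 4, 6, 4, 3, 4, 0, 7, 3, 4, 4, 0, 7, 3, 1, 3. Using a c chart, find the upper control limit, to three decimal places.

8.897

c̄ = (5 + 1 + 4 + 5 + 1 + 2 + 4 + 6 + 4 + 3 + 4 + 0 + 7 + 3 + 4 + 4 + 0 + 7 + 3 + 1 + 3) / 21 = 71 / 21 = 3.3810
UCL = c̄ + 3√c̄ = 3.3810 + 3 × √3.3810 = 3.3810 + 3 × 1.8387 = 8.8972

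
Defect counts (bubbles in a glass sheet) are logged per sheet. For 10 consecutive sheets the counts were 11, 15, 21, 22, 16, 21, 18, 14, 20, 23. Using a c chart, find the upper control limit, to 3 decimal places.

30.863

c̄ = (11 + 15 + 21 + 22 + 16 + 21 + 18 + 14 + 20 + 23) / 10 = 181 / 10 = 18.1000
UCL = c̄ + 3√c̄ = 18.1000 + 3 × √18.1000 = 18.1000 + 3 × 4.2544 = 30.8632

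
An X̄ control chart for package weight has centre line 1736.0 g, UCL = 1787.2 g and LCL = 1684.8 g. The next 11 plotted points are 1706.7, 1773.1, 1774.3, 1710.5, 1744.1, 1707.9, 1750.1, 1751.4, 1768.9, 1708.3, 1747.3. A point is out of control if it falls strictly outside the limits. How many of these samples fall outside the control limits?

0

All 11 points lie within [1684.8, 1787.2].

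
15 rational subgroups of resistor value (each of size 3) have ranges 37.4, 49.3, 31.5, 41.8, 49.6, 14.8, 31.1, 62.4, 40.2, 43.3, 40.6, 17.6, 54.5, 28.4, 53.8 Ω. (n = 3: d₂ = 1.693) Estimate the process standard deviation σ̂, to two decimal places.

R̄ = (37.4 + 49.3 + 31.5 + 41.8 + 49.6 + 14.8 + 31.1 + 62.4 + 40.2 + 43.3 + 40.6 + 17.6 + 54.5 + 28.4 + 53.8) / 15 = 39.7533
σ̂ = R̄ / d₂ = 39.7533 / 1.693 = 23.4810

23.48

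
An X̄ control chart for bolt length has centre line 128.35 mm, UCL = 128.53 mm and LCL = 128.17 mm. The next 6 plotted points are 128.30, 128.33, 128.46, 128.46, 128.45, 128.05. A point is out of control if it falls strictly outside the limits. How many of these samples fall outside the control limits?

1

Compare each point to [128.17, 128.53]: sample 6 = 128.05 < LCL.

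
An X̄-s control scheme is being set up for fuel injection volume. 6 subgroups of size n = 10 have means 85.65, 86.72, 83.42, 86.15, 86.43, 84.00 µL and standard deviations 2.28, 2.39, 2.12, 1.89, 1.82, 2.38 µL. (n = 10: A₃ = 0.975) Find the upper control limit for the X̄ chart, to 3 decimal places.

87.488

X̄̄ = (85.65 + 86.72 + 83.42 + 86.15 + 86.43 + 84.00) / 6 = 85.3950
s̄ = (2.28 + 2.39 + 2.12 + 1.89 + 1.82 + 2.38) / 6 = 2.1467
UCL = X̄̄ + A₃·s̄ = 85.3950 + 0.975 × 2.1467 = 87.4880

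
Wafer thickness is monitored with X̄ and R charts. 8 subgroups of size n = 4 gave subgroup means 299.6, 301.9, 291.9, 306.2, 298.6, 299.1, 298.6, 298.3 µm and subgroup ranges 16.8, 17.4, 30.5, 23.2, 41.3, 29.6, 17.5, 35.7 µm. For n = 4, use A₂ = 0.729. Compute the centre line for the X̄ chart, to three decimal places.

X̄̄ = (299.6 + 301.9 + 291.9 + 306.2 + 298.6 + 299.1 + 298.6 + 298.3) / 8 = 2394.2000 / 8 = 299.2750
CL = X̄̄ = 299.2750

299.275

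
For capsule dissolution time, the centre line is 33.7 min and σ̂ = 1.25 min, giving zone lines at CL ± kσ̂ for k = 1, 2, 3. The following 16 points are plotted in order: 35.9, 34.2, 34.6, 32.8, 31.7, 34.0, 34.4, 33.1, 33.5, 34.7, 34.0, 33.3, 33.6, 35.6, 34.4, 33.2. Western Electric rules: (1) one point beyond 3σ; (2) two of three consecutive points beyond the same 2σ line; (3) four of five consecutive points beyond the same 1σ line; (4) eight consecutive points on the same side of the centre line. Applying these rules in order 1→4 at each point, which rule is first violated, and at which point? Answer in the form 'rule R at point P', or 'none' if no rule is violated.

none

Zone of each point (C = within 1σ̂, B = 1σ̂–2σ̂, A = 2σ̂–3σ̂, * = beyond 3σ̂; sign = side of CL): 1:+B, 2:+C, 3:+C, 4:-C, 5:-B, 6:+C, 7:+C, 8:-C, 9:-C, 10:+C, 11:+C, 12:-C, 13:-C, 14:+B, 15:+C, 16:-C
No rule fires across all 16 points.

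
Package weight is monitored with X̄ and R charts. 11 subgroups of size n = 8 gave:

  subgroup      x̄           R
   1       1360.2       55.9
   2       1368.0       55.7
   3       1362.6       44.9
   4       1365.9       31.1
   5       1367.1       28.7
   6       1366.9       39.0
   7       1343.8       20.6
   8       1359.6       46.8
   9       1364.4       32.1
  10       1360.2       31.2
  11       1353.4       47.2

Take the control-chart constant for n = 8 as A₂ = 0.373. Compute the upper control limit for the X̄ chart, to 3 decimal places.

X̄̄ = (1360.2 + 1368.0 + 1362.6 + 1365.9 + 1367.1 + 1366.9 + 1343.8 + 1359.6 + 1364.4 + 1360.2 + 1353.4) / 11 = 14972.1000 / 11 = 1361.1000
R̄ = (55.9 + 55.7 + 44.9 + 31.1 + 28.7 + 39.0 + 20.6 + 46.8 + 32.1 + 31.2 + 47.2) / 11 = 433.2000 / 11 = 39.3818
UCL = X̄̄ + A₂·R̄ = 1361.1000 + 0.373 × 39.3818 = 1375.7894

1375.789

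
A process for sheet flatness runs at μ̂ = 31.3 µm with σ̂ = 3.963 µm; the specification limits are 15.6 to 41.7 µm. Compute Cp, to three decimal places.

Cp = (USL − LSL) / (6σ̂) = (41.7 − 15.6) / (6 × 3.963) = 26.1000 / 23.7780 = 1.0977

1.098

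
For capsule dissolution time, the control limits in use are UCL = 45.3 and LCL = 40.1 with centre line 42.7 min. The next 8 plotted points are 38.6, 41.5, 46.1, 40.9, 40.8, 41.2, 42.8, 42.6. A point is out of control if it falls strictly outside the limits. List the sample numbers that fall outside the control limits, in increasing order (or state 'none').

Compare each point to [40.1, 45.3]: sample 1 = 38.6 < LCL; sample 3 = 46.1 > UCL.

1, 3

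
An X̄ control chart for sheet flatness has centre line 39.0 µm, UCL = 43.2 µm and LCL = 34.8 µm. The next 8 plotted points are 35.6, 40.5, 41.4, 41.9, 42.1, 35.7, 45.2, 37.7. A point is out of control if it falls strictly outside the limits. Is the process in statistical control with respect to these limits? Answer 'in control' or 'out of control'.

Compare each point to [34.8, 43.2]: sample 7 = 45.2 > UCL.

out of control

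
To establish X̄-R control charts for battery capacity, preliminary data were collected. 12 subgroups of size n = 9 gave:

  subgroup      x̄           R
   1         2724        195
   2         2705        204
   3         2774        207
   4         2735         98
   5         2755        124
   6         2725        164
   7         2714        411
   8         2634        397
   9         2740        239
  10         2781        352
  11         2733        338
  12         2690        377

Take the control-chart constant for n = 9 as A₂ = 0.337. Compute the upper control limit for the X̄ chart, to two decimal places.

2813.06

X̄̄ = (2724 + 2705 + 2774 + 2735 + 2755 + 2725 + 2714 + 2634 + 2740 + 2781 + 2733 + 2690) / 12 = 32710.0000 / 12 = 2725.8333
R̄ = (195 + 204 + 207 + 98 + 124 + 164 + 411 + 397 + 239 + 352 + 338 + 377) / 12 = 3106.0000 / 12 = 258.8333
UCL = X̄̄ + A₂·R̄ = 2725.8333 + 0.337 × 258.8333 = 2813.0602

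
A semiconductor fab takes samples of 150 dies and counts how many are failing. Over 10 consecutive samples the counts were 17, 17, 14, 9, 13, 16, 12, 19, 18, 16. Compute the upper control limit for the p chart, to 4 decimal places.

p̄ = Σdᵢ / (k·n) = 151 / (10 × 150) = 0.10067
UCL = p̄ + 3·√(p̄(1−p̄)/n) = 0.10067 + 3 × √(0.10067×0.89933/150) = 0.10067 + 3 × 0.02457 = 0.17437

0.1744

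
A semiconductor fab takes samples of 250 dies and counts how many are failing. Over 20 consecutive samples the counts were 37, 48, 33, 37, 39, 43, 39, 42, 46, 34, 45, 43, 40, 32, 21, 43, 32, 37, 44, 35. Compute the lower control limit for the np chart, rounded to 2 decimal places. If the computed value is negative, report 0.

21.38

p̄ = Σdᵢ / (k·n) = 770 / (20 × 250) = 0.15400
LCL = np̄ − 3·√(np̄(1−p̄)) = 38.5000 − 3 × 5.7071 = 21.3787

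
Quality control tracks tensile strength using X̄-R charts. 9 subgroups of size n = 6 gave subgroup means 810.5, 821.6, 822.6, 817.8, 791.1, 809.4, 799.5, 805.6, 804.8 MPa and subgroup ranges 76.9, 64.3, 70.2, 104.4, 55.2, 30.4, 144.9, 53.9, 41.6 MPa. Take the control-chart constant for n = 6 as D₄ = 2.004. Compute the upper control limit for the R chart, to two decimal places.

R̄ = (76.9 + 64.3 + 70.2 + 104.4 + 55.2 + 30.4 + 144.9 + 53.9 + 41.6) / 9 = 641.8000 / 9 = 71.3111
UCL_R = D₄·R̄ = 2.004 × 71.3111 = 142.9075

142.91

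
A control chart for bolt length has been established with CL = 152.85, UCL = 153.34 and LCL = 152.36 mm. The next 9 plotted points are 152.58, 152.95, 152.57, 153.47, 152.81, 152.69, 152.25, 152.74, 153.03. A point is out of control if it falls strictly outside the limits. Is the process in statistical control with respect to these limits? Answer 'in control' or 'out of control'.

out of control

Compare each point to [152.36, 153.34]: sample 4 = 153.47 > UCL; sample 7 = 152.25 < LCL.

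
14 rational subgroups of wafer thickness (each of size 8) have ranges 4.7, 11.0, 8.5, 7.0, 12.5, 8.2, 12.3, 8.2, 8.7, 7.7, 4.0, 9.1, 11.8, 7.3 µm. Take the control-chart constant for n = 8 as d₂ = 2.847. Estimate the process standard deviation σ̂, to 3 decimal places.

3.036

R̄ = (4.7 + 11.0 + 8.5 + 7.0 + 12.5 + 8.2 + 12.3 + 8.2 + 8.7 + 7.7 + 4.0 + 9.1 + 11.8 + 7.3) / 14 = 8.6429
σ̂ = R̄ / d₂ = 8.6429 / 2.847 = 3.0358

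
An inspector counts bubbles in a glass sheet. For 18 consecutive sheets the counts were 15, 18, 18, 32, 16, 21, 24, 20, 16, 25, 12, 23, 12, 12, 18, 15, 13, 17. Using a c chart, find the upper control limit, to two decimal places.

30.95

c̄ = (15 + 18 + 18 + 32 + 16 + 21 + 24 + 20 + 16 + 25 + 12 + 23 + 12 + 12 + 18 + 15 + 13 + 17) / 18 = 327 / 18 = 18.1667
UCL = c̄ + 3√c̄ = 18.1667 + 3 × √18.1667 = 18.1667 + 3 × 4.2622 = 30.9534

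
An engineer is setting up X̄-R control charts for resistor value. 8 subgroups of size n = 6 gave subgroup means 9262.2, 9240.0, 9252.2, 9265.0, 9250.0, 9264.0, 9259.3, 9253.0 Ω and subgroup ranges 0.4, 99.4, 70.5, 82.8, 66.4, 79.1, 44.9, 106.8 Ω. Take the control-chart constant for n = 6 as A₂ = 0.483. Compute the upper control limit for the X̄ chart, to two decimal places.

9288.94

X̄̄ = (9262.2 + 9240.0 + 9252.2 + 9265.0 + 9250.0 + 9264.0 + 9259.3 + 9253.0) / 8 = 74045.7000 / 8 = 9255.7125
R̄ = (0.4 + 99.4 + 70.5 + 82.8 + 66.4 + 79.1 + 44.9 + 106.8) / 8 = 550.3000 / 8 = 68.7875
UCL = X̄̄ + A₂·R̄ = 9255.7125 + 0.483 × 68.7875 = 9288.9369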